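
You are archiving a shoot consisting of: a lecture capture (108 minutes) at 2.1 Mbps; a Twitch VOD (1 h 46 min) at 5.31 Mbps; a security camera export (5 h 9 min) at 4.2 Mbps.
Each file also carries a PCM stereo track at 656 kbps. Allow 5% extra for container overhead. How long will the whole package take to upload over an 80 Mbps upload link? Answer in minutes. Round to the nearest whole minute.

32 minutes

Audio: 656 kbps = 0.656 Mbps.
lecture capture: 2.756 Mbps × 6480 s × 1.05 = 18751.8 Mb
Twitch VOD: 5.966 Mbps × 6360 s × 1.05 = 39840.9 Mb
security camera export: 4.856 Mbps × 18540 s × 1.05 = 94531.8 Mb
Total: 153124.5 Mb = 19140.6 MB.
At 80 Mbps: 153124.5 / 80 = 1914 s ≈ 31.9 minutes.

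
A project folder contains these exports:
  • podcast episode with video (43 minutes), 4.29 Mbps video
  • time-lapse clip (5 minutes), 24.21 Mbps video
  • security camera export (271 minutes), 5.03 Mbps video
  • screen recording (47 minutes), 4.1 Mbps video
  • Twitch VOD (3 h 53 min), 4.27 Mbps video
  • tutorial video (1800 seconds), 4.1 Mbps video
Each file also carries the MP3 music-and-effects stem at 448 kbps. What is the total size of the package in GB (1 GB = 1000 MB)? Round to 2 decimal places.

Audio: 448 kbps = 0.448 Mbps.
podcast episode with video: 4.738 Mbps × 2580 s = 12224.0 Mb
time-lapse clip: 24.658 Mbps × 300 s = 7397.4 Mb
security camera export: 5.478 Mbps × 16260 s = 89072.3 Mb
screen recording: 4.548 Mbps × 2820 s = 12825.4 Mb
Twitch VOD: 4.718 Mbps × 13980 s = 65957.6 Mb
tutorial video: 4.548 Mbps × 1800 s = 8186.4 Mb
Total: 195663.1 Mb = 24457.9 MB.
= 24.46 GB.

24.46 GB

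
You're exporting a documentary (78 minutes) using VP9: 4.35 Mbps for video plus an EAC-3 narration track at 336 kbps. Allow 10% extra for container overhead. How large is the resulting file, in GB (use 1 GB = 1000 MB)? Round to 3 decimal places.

78 min = 4680 s
Audio: 336 kbps = 0.336 Mbps.
Total bitrate: 4.35 + 0.336 = 4.686 Mbps.
Stream data: 4.686 Mbps × 4680 s = 21930.5 Mb.
With 10% container overhead: ×1.10.
24,124 Mb ÷ 8 = 3,015 MB → 3.015 GB.

3.015 GB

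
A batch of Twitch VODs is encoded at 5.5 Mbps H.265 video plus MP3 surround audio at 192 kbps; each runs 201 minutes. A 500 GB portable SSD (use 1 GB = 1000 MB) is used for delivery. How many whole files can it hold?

201 min = 12060 s
Audio: 192 kbps = 0.192 Mbps.
Total bitrate: 5.692 Mbps.
Per item: 5.692 Mbps × 12060 s = 68,646 Mb = 8,581 MB.
Capacity: 500 GB = 4,000,000 Mb; 58.27 items → 58 complete.

58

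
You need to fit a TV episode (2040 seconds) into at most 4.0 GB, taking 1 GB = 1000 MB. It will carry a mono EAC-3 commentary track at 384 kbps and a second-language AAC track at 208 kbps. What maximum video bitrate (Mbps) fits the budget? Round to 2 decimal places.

15.09 Mbps

Budget: 4.0 GB = 32000.0 Mb.
Total bitrate budget: 32000.0 Mb / 2040 s = 15.686 Mbps.
Audio total: 384 + 208 = 592 kbps = 0.592 Mbps.
Video: 15.686 − 0.592 = 15.094 Mbps.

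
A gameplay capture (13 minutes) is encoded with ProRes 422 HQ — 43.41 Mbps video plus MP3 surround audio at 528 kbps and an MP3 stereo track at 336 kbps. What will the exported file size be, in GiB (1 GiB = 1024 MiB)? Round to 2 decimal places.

4.02 GiB

13 min = 780 s
Audio total: 528 + 336 = 864 kbps = 0.864 Mbps.
Total bitrate: 43.41 + 0.864 = 44.274 Mbps.
Stream data: 44.274 Mbps × 780 s = 34533.7 Mb.
34,534 Mb = 4,316,715,000 bytes ÷ 1,073,741,824 = 4.020 GiB.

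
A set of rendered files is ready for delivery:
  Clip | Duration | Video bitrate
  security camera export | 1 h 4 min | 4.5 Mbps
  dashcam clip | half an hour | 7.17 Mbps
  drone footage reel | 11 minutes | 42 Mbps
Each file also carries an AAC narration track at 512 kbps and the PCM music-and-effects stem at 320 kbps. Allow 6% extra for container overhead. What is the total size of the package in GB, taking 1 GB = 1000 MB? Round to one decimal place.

Audio total: 512 + 320 = 832 kbps = 0.832 Mbps.
security camera export: 5.332 Mbps × 3840 s × 1.06 = 21703.4 Mb
dashcam clip: 8.002 Mbps × 1800 s × 1.06 = 15267.8 Mb
drone footage reel: 42.832 Mbps × 660 s × 1.06 = 29965.3 Mb
Total: 66936.5 Mb = 8367.1 MB.
= 8.367 GB.

8.4 GB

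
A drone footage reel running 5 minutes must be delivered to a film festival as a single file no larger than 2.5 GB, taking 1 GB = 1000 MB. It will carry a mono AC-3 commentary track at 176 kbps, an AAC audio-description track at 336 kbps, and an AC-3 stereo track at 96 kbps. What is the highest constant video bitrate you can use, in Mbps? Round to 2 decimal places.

Budget: 2.5 GB = 20000.0 Mb.
5 min = 300 s
Total bitrate budget: 20000.0 Mb / 300 s = 66.667 Mbps.
Audio total: 176 + 336 + 96 = 608 kbps = 0.608 Mbps.
Video: 66.667 − 0.608 = 66.059 Mbps.

66.06 Mbps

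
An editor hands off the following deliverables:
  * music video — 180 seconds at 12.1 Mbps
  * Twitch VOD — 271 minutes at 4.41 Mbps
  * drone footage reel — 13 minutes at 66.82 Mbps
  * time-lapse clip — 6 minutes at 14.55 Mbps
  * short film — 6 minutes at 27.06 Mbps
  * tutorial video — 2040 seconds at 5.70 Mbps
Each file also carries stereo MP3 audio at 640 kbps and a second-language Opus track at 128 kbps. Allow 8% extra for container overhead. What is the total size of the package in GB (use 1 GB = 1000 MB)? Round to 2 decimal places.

Audio total: 640 + 128 = 768 kbps = 0.768 Mbps.
music video: 12.868 Mbps × 180 s × 1.08 = 2501.5 Mb
Twitch VOD: 5.178 Mbps × 16260 s × 1.08 = 90929.8 Mb
drone footage reel: 67.588 Mbps × 780 s × 1.08 = 56936.1 Mb
time-lapse clip: 15.318 Mbps × 360 s × 1.08 = 5955.6 Mb
short film: 27.828 Mbps × 360 s × 1.08 = 10819.5 Mb
tutorial video: 6.468 Mbps × 2040 s × 1.08 = 14250.3 Mb
Total: 181393.0 Mb = 22674.1 MB.
= 22.67 GB.

22.67 GB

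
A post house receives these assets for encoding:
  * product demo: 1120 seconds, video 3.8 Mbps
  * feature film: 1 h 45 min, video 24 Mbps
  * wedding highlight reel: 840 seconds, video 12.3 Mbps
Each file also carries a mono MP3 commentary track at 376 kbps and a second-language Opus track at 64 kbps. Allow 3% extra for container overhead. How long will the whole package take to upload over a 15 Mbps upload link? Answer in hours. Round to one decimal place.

Audio total: 376 + 64 = 440 kbps = 0.440 Mbps.
product demo: 4.240 Mbps × 1120 s × 1.03 = 4891.3 Mb
feature film: 24.440 Mbps × 6300 s × 1.03 = 158591.2 Mb
wedding highlight reel: 12.740 Mbps × 840 s × 1.03 = 11022.6 Mb
Total: 174505.1 Mb = 21813.1 MB.
At 15 Mbps: 174505.1 / 15 = 11634 s ≈ 3.23 hours.

3.2 hours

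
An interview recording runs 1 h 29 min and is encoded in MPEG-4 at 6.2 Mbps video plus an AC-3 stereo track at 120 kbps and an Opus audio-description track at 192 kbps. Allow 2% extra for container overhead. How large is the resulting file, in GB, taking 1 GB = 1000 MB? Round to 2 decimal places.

1 h 29 min = 89 min = 5340 s
Audio total: 120 + 192 = 312 kbps = 0.312 Mbps.
Total bitrate: 6.2 + 0.312 = 6.512 Mbps.
Stream data: 6.512 Mbps × 5340 s = 34774.1 Mb.
With 2% container overhead: ×1.02.
35,470 Mb ÷ 8 = 4,434 MB → 4.434 GB.

4.43 GB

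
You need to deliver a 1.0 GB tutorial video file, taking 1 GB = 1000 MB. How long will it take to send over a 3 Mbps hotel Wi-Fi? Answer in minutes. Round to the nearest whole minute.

File: 1.0 GB = 8000.0 Mb.
At 3 Mbps: 8000.0 / 3 = 2666.7 s ≈ 44.4 minutes.

44 minutes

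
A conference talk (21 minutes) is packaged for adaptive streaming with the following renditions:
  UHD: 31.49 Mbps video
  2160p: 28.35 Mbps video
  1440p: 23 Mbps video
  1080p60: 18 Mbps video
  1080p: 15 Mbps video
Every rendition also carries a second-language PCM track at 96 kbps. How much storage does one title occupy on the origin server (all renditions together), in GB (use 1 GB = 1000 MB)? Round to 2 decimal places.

21 min = 1260 s
Audio: 96 kbps = 0.096 Mbps.
Sum of rendition bitrates: (31.49+0.096) + (28.35+0.096) + (23+0.096) + (18+0.096) + (15+0.096) = 116.320 Mbps.
× 1260 s = 146,563 Mb = 18,320 MB = 18.32 GB.

18.32 GB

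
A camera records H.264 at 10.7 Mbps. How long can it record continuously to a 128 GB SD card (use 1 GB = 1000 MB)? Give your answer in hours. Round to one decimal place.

26.6 hours

Capacity: 128 GB = 1,024,000 Mb.
Recording time: 1,024,000 / 10.700 = 95,701 s ≈ 26.6 hours.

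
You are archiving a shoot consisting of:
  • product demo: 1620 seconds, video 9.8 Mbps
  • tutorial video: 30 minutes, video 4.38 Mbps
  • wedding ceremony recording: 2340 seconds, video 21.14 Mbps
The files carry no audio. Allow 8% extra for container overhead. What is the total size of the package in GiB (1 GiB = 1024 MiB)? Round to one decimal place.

product demo: 9.800 Mbps × 1620 s × 1.08 = 17146.1 Mb
tutorial video: 4.380 Mbps × 1800 s × 1.08 = 8514.7 Mb
wedding ceremony recording: 21.140 Mbps × 2340 s × 1.08 = 53425.0 Mb
Total: 79085.8 Mb = 9885.7 MB.
= 9.207 GiB.

9.2 GiB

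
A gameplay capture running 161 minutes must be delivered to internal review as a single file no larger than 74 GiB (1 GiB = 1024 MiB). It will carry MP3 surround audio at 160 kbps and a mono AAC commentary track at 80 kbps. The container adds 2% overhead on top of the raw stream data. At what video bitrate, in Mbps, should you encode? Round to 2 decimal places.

64.27 Mbps

Budget: 74 GiB = 635655.2 Mb.
Stream payload after overhead: 635655.2 / 1.02 = 623191.3 Mb.
161 min = 9660 s
Total bitrate budget: 623191.3 Mb / 9660 s = 64.513 Mbps.
Audio total: 160 + 80 = 240 kbps = 0.240 Mbps.
Video: 64.513 − 0.240 = 64.273 Mbps.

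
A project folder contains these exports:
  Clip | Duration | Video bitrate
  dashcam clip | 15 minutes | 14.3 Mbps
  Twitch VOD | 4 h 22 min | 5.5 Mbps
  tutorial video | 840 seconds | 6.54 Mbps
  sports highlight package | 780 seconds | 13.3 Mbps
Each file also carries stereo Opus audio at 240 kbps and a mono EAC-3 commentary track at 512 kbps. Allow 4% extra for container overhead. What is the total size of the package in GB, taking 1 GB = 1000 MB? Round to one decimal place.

Audio total: 240 + 512 = 752 kbps = 0.752 Mbps.
dashcam clip: 15.052 Mbps × 900 s × 1.04 = 14088.7 Mb
Twitch VOD: 6.252 Mbps × 15720 s × 1.04 = 102212.7 Mb
tutorial video: 7.292 Mbps × 840 s × 1.04 = 6370.3 Mb
sports highlight package: 14.052 Mbps × 780 s × 1.04 = 11399.0 Mb
Total: 134070.6 Mb = 16758.8 MB.
= 16.76 GB.

16.8 GB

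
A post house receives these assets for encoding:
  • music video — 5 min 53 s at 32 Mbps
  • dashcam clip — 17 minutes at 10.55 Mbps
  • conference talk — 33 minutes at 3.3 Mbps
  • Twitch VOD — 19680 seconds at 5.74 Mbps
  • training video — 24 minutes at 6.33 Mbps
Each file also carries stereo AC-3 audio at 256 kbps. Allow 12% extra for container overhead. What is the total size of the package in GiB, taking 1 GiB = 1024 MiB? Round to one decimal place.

Audio: 256 kbps = 0.256 Mbps.
music video: 32.256 Mbps × 353 s × 1.12 = 12752.7 Mb
dashcam clip: 10.806 Mbps × 1020 s × 1.12 = 12344.8 Mb
conference talk: 3.556 Mbps × 1980 s × 1.12 = 7885.8 Mb
Twitch VOD: 5.996 Mbps × 19680 s × 1.12 = 132161.4 Mb
training video: 6.586 Mbps × 1440 s × 1.12 = 10621.9 Mb
Total: 175766.6 Mb = 21970.8 MB.
= 20.46 GiB.

20.5 GiB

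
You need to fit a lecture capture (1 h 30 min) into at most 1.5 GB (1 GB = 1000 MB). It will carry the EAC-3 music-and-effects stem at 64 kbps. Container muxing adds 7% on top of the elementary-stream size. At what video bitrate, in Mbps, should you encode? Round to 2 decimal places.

2.01 Mbps

Budget: 1.5 GB = 12000.0 Mb.
Stream payload after overhead: 12000.0 / 1.07 = 11215.0 Mb.
1 h 30 min = 90 min = 5400 s
Total bitrate budget: 11215.0 Mb / 5400 s = 2.077 Mbps.
Audio: 64 kbps = 0.064 Mbps.
Video: 2.077 − 0.064 = 2.013 Mbps.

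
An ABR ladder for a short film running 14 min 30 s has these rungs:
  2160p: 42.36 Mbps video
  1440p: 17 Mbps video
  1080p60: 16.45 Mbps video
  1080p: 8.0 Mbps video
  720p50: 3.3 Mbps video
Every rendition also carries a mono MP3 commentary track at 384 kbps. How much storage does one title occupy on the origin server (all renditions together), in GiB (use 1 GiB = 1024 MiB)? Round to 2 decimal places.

14 min 30 s = 870 s
Audio: 384 kbps = 0.384 Mbps.
Sum of rendition bitrates: (42.36+0.384) + (17+0.384) + (16.45+0.384) + (8.0+0.384) + (3.3+0.384) = 89.030 Mbps.
× 870 s = 77,456 Mb = 9,682 MB = 9.017 GiB.

9.02 GiB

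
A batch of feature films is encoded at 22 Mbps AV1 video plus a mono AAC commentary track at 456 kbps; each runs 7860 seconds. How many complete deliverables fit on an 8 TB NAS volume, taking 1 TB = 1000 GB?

Audio: 456 kbps = 0.456 Mbps.
Total bitrate: 22.456 Mbps.
Per item: 22.456 Mbps × 7860 s = 176,504 Mb = 22,063 MB.
Capacity: 8 TB = 64,000,000 Mb; 362.60 items → 362 complete.

362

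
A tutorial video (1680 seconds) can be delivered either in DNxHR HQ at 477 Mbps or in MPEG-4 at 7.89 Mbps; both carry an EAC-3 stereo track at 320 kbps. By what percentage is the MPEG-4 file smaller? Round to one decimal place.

Audio: 320 kbps = 0.320 Mbps.
DNxHR HQ: 477.320 Mbps × 1680 s = 801897.6 Mb = 93.353 GiB.
MPEG-4: 8.210 Mbps × 1680 s = 13792.8 Mb = 1.606 GiB.
Reduction: (1 − 1.606/93.353) × 100 = 98.28%.

98.3%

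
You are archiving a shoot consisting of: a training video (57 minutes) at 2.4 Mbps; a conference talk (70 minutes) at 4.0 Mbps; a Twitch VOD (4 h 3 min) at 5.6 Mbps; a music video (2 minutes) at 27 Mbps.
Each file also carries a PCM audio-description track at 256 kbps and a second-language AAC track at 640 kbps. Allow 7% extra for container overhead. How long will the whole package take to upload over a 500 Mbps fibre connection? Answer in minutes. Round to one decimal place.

Audio total: 256 + 640 = 896 kbps = 0.896 Mbps.
training video: 3.296 Mbps × 3420 s × 1.07 = 12061.4 Mb
conference talk: 4.896 Mbps × 4200 s × 1.07 = 22002.6 Mb
Twitch VOD: 6.496 Mbps × 14580 s × 1.07 = 101341.5 Mb
music video: 27.896 Mbps × 120 s × 1.07 = 3581.8 Mb
Total: 138987.4 Mb = 17373.4 MB.
At 500 Mbps: 138987.4 / 500 = 278 s ≈ 4.63 minutes.

4.6 minutes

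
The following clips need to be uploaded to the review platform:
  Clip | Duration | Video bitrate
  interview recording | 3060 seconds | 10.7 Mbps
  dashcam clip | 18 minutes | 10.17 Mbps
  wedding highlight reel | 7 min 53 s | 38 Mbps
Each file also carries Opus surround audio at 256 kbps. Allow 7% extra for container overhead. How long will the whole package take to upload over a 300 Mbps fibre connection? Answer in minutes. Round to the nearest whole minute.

Audio: 256 kbps = 0.256 Mbps.
interview recording: 10.956 Mbps × 3060 s × 1.07 = 35872.1 Mb
dashcam clip: 10.426 Mbps × 1080 s × 1.07 = 12048.3 Mb
wedding highlight reel: 38.256 Mbps × 473 s × 1.07 = 19361.7 Mb
Total: 67282.2 Mb = 8410.3 MB.
At 300 Mbps: 67282.2 / 300 = 224 s ≈ 3.74 minutes.

4 minutes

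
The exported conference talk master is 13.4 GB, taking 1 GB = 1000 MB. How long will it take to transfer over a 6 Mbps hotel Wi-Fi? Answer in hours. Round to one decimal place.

5.0 hours

File: 13.4 GB = 107200.0 Mb.
At 6 Mbps: 107200.0 / 6 = 17866.7 s ≈ 4.96 hours.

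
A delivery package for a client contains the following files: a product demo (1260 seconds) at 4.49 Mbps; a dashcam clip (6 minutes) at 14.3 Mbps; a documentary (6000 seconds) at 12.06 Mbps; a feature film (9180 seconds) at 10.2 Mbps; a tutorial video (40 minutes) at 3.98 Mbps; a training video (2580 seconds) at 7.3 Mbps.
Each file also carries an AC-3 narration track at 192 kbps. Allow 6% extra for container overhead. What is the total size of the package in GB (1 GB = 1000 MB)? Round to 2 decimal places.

27.74 GB

Audio: 192 kbps = 0.192 Mbps.
product demo: 4.682 Mbps × 1260 s × 1.06 = 6253.3 Mb
dashcam clip: 14.492 Mbps × 360 s × 1.06 = 5530.1 Mb
documentary: 12.252 Mbps × 6000 s × 1.06 = 77922.7 Mb
feature film: 10.392 Mbps × 9180 s × 1.06 = 101122.5 Mb
tutorial video: 4.172 Mbps × 2400 s × 1.06 = 10613.6 Mb
training video: 7.492 Mbps × 2580 s × 1.06 = 20489.1 Mb
Total: 221931.3 Mb = 27741.4 MB.
= 27.74 GB.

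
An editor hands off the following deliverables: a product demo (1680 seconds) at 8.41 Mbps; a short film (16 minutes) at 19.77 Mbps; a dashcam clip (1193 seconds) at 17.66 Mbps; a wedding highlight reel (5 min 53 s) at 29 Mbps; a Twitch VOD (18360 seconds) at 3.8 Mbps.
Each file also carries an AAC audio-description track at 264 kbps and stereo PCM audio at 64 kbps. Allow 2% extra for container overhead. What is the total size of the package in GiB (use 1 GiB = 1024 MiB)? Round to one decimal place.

16.8 GiB

Audio total: 264 + 64 = 328 kbps = 0.328 Mbps.
product demo: 8.738 Mbps × 1680 s × 1.02 = 14973.4 Mb
short film: 20.098 Mbps × 960 s × 1.02 = 19680.0 Mb
dashcam clip: 17.988 Mbps × 1193 s × 1.02 = 21888.9 Mb
wedding highlight reel: 29.328 Mbps × 353 s × 1.02 = 10559.8 Mb
Twitch VOD: 4.128 Mbps × 18360 s × 1.02 = 77305.9 Mb
Total: 144408.0 Mb = 18051.0 MB.
= 16.81 GiB.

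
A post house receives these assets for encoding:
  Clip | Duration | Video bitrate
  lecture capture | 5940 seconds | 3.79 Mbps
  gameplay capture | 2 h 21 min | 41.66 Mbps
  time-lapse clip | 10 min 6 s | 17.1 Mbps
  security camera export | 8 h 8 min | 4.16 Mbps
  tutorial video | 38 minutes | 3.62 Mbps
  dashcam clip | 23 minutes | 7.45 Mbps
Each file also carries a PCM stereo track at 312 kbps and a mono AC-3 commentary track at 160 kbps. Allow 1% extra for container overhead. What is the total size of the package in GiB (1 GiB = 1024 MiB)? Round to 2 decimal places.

64.47 GiB

Audio total: 312 + 160 = 472 kbps = 0.472 Mbps.
lecture capture: 4.262 Mbps × 5940 s × 1.01 = 25569.4 Mb
gameplay capture: 42.132 Mbps × 8460 s × 1.01 = 360001.1 Mb
time-lapse clip: 17.572 Mbps × 606 s × 1.01 = 10755.1 Mb
security camera export: 4.632 Mbps × 29280 s × 1.01 = 136981.2 Mb
tutorial video: 4.092 Mbps × 2280 s × 1.01 = 9423.1 Mb
dashcam clip: 7.922 Mbps × 1380 s × 1.01 = 11041.7 Mb
Total: 553771.6 Mb = 69221.4 MB.
= 64.47 GiB.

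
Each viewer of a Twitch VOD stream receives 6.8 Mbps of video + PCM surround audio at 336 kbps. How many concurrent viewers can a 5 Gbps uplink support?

700

Audio: 336 kbps = 0.336 Mbps.
Per-viewer media rate: 7.136 Mbps.
5 Gbps = 5,000 Mbps; 5,000 / 7.136 = 700.67 → 700 viewers.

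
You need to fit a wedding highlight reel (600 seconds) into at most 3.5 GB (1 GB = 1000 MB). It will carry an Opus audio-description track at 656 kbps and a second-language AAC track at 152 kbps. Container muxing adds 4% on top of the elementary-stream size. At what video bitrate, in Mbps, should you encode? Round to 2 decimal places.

Budget: 3.5 GB = 28000.0 Mb.
Stream payload after overhead: 28000.0 / 1.04 = 26923.1 Mb.
Total bitrate budget: 26923.1 Mb / 600 s = 44.872 Mbps.
Audio total: 656 + 152 = 808 kbps = 0.808 Mbps.
Video: 44.872 − 0.808 = 44.064 Mbps.

44.06 Mbps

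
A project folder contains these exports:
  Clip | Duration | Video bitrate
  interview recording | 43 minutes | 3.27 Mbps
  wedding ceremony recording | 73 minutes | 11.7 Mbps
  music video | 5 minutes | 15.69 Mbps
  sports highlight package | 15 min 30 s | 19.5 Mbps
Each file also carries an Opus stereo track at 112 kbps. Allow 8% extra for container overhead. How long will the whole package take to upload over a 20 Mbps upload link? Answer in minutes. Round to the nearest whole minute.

Audio: 112 kbps = 0.112 Mbps.
interview recording: 3.382 Mbps × 2580 s × 1.08 = 9423.6 Mb
wedding ceremony recording: 11.812 Mbps × 4380 s × 1.08 = 55875.5 Mb
music video: 15.802 Mbps × 300 s × 1.08 = 5119.8 Mb
sports highlight package: 19.612 Mbps × 930 s × 1.08 = 19698.3 Mb
Total: 90117.2 Mb = 11264.7 MB.
At 20 Mbps: 90117.2 / 20 = 4506 s ≈ 75.1 minutes.

75 minutes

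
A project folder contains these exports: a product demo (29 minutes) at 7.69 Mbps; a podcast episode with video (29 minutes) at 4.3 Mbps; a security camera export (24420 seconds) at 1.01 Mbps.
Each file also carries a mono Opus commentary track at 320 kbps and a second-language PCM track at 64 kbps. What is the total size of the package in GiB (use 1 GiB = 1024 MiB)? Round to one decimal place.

Audio total: 320 + 64 = 384 kbps = 0.384 Mbps.
product demo: 8.074 Mbps × 1740 s = 14048.8 Mb
podcast episode with video: 4.684 Mbps × 1740 s = 8150.2 Mb
security camera export: 1.394 Mbps × 24420 s = 34041.5 Mb
Total: 56240.4 Mb = 7030.1 MB.
= 6.547 GiB.

6.5 GiB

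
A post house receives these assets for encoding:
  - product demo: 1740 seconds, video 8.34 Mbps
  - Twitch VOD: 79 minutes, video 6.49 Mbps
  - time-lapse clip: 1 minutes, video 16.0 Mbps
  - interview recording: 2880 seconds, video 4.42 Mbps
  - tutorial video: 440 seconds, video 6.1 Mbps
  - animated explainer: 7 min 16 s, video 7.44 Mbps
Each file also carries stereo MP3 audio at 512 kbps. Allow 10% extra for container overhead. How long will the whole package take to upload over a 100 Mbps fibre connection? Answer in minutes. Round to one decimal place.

12.9 minutes

Audio: 512 kbps = 0.512 Mbps.
product demo: 8.852 Mbps × 1740 s × 1.10 = 16942.7 Mb
Twitch VOD: 7.002 Mbps × 4740 s × 1.10 = 36508.4 Mb
time-lapse clip: 16.512 Mbps × 60 s × 1.10 = 1089.8 Mb
interview recording: 4.932 Mbps × 2880 s × 1.10 = 15624.6 Mb
tutorial video: 6.612 Mbps × 440 s × 1.10 = 3200.2 Mb
animated explainer: 7.952 Mbps × 436 s × 1.10 = 3813.8 Mb
Total: 77179.5 Mb = 9647.4 MB.
At 100 Mbps: 77179.5 / 100 = 772 s ≈ 12.9 minutes.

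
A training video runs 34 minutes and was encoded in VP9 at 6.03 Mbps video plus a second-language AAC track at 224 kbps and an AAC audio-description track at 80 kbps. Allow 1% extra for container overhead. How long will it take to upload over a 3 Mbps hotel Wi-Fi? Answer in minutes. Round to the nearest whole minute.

34 min = 2040 s
Audio total: 224 + 80 = 304 kbps = 0.304 Mbps.
Total bitrate: 6.334 Mbps.
File: 6.334 Mbps × 2040 s = 12921.4 Mb.
With 1% container overhead: ×1.01. → 13050.6 Mb.
At 3 Mbps: 13050.6 / 3 = 4350.2 s ≈ 72.5 minutes.

73 minutes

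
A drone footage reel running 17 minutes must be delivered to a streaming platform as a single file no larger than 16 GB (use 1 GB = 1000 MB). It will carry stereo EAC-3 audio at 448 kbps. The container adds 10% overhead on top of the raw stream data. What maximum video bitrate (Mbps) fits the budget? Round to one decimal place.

113.6 Mbps

Budget: 16 GB = 128000.0 Mb.
Stream payload after overhead: 128000.0 / 1.10 = 116363.6 Mb.
17 min = 1020 s
Total bitrate budget: 116363.6 Mb / 1020 s = 114.082 Mbps.
Audio: 448 kbps = 0.448 Mbps.
Video: 114.082 − 0.448 = 113.634 Mbps.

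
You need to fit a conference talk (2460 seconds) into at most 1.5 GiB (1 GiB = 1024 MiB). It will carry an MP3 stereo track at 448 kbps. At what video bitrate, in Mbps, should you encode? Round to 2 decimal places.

4.79 Mbps

Budget: 1.5 GiB = 12884.9 Mb.
Total bitrate budget: 12884.9 Mb / 2460 s = 5.238 Mbps.
Audio: 448 kbps = 0.448 Mbps.
Video: 5.238 − 0.448 = 4.790 Mbps.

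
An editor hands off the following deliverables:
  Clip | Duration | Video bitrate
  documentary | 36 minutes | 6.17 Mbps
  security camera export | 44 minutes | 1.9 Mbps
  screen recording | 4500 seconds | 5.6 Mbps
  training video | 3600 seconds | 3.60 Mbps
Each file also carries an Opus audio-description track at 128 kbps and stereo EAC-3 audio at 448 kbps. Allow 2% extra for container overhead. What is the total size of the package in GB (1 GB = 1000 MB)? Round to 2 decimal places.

8.15 GB

Audio total: 128 + 448 = 576 kbps = 0.576 Mbps.
documentary: 6.746 Mbps × 2160 s × 1.02 = 14862.8 Mb
security camera export: 2.476 Mbps × 2640 s × 1.02 = 6667.4 Mb
screen recording: 6.176 Mbps × 4500 s × 1.02 = 28347.8 Mb
training video: 4.176 Mbps × 3600 s × 1.02 = 15334.3 Mb
Total: 65212.3 Mb = 8151.5 MB.
= 8.152 GB.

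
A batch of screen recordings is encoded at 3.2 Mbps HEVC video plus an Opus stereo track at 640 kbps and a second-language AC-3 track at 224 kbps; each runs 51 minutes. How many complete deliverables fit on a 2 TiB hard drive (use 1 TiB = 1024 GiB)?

1414

51 min = 3060 s
Audio total: 640 + 224 = 864 kbps = 0.864 Mbps.
Total bitrate: 4.064 Mbps.
Per item: 4.064 Mbps × 3060 s = 12,436 Mb = 1,554 MB.
Capacity: 2 TiB = 17,592,186 Mb; 1414.64 items → 1414 complete.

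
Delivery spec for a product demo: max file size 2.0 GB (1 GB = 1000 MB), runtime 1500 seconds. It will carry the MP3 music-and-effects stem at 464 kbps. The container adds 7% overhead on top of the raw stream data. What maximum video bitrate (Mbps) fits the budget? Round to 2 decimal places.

Budget: 2.0 GB = 16000.0 Mb.
Stream payload after overhead: 16000.0 / 1.07 = 14953.3 Mb.
Total bitrate budget: 14953.3 Mb / 1500 s = 9.969 Mbps.
Audio: 464 kbps = 0.464 Mbps.
Video: 9.969 − 0.464 = 9.505 Mbps.

9.50 Mbps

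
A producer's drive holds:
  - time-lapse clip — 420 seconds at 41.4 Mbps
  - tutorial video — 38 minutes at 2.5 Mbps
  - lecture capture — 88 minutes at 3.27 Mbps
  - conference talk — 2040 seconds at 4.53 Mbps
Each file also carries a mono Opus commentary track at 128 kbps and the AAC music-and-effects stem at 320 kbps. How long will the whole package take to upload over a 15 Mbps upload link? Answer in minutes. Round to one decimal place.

60.1 minutes

Audio total: 128 + 320 = 448 kbps = 0.448 Mbps.
time-lapse clip: 41.848 Mbps × 420 s = 17576.2 Mb
tutorial video: 2.948 Mbps × 2280 s = 6721.4 Mb
lecture capture: 3.718 Mbps × 5280 s = 19631.0 Mb
conference talk: 4.978 Mbps × 2040 s = 10155.1 Mb
Total: 54083.8 Mb = 6760.5 MB.
At 15 Mbps: 54083.8 / 15 = 3606 s ≈ 60.1 minutes.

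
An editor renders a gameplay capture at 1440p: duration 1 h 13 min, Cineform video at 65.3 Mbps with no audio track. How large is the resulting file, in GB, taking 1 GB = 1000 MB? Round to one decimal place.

1 h 13 min = 73 min = 4380 s
Total bitrate: 65.3 Mbps.
Stream data: 65.300 Mbps × 4380 s = 286014.0 Mb.
286,014 Mb ÷ 8 = 35,752 MB → 35.75 GB.

35.8 GB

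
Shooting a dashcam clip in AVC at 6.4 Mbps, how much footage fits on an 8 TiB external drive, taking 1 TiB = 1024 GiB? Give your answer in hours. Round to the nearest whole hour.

Capacity: 8 TiB = 70,368,744 Mb.
Recording time: 70,368,744 / 6.400 = 10,995,116 s ≈ 3,054 hours.

3054 hours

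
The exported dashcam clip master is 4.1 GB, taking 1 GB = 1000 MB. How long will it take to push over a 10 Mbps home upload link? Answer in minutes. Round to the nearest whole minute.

55 minutes

File: 4.1 GB = 32800.0 Mb.
At 10 Mbps: 32800.0 / 10 = 3280.0 s ≈ 54.7 minutes.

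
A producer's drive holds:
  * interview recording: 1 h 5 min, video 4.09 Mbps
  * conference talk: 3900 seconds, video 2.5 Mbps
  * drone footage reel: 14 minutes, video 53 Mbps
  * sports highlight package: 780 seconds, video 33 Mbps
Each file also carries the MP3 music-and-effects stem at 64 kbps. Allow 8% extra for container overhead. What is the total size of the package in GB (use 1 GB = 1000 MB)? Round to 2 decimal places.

Audio: 64 kbps = 0.064 Mbps.
interview recording: 4.154 Mbps × 3900 s × 1.08 = 17496.6 Mb
conference talk: 2.564 Mbps × 3900 s × 1.08 = 10799.6 Mb
drone footage reel: 53.064 Mbps × 840 s × 1.08 = 48139.7 Mb
sports highlight package: 33.064 Mbps × 780 s × 1.08 = 27853.1 Mb
Total: 104289.0 Mb = 13036.1 MB.
= 13.04 GB.

13.04 GB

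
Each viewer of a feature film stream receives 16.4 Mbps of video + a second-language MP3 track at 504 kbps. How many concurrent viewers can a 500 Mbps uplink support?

Audio: 504 kbps = 0.504 Mbps.
Per-viewer media rate: 16.904 Mbps.
500 Mbps = 500.0 Mbps; 500.0 / 16.904 = 29.58 → 29 viewers.

29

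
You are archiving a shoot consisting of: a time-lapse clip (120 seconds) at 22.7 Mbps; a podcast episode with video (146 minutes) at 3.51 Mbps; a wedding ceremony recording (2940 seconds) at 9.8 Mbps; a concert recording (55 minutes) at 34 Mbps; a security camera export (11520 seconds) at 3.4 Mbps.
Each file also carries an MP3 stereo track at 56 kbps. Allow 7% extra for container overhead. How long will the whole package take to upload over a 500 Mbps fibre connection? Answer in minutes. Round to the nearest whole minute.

Audio: 56 kbps = 0.056 Mbps.
time-lapse clip: 22.756 Mbps × 120 s × 1.07 = 2921.9 Mb
podcast episode with video: 3.566 Mbps × 8760 s × 1.07 = 33424.8 Mb
wedding ceremony recording: 9.856 Mbps × 2940 s × 1.07 = 31005.0 Mb
concert recording: 34.056 Mbps × 3300 s × 1.07 = 120251.7 Mb
security camera export: 3.456 Mbps × 11520 s × 1.07 = 42600.0 Mb
Total: 230203.5 Mb = 28775.4 MB.
At 500 Mbps: 230203.5 / 500 = 460 s ≈ 7.67 minutes.

8 minutes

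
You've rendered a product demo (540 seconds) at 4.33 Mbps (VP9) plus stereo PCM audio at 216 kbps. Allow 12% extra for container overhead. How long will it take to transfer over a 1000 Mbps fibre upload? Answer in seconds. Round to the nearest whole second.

3 seconds

Audio: 216 kbps = 0.216 Mbps.
Total bitrate: 4.546 Mbps.
File: 4.546 Mbps × 540 s = 2454.8 Mb.
With 12% container overhead: ×1.12. → 2749.4 Mb.
At 1000 Mbps: 2749.4 / 1000 = 2.7 s ≈ 2.75 seconds.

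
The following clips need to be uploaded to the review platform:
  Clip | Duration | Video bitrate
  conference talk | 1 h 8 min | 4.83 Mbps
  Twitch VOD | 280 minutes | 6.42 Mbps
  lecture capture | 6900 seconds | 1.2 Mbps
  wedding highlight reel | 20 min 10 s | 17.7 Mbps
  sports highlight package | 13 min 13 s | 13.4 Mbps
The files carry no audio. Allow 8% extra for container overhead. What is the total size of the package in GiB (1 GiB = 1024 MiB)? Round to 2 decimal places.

21.11 GiB

conference talk: 4.830 Mbps × 4080 s × 1.08 = 21282.9 Mb
Twitch VOD: 6.420 Mbps × 16800 s × 1.08 = 116484.5 Mb
lecture capture: 1.200 Mbps × 6900 s × 1.08 = 8942.4 Mb
wedding highlight reel: 17.700 Mbps × 1210 s × 1.08 = 23130.4 Mb
sports highlight package: 13.400 Mbps × 793 s × 1.08 = 11476.3 Mb
Total: 181316.4 Mb = 22664.6 MB.
= 21.11 GiB.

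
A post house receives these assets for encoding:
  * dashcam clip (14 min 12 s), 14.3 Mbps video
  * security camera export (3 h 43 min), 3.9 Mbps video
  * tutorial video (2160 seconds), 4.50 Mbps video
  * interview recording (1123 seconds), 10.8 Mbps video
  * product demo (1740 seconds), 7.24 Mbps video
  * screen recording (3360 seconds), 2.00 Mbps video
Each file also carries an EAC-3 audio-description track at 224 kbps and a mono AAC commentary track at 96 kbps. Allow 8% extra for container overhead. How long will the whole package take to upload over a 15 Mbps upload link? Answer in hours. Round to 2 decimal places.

Audio total: 224 + 96 = 320 kbps = 0.320 Mbps.
dashcam clip: 14.620 Mbps × 852 s × 1.08 = 13452.7 Mb
security camera export: 4.220 Mbps × 13380 s × 1.08 = 60980.7 Mb
tutorial video: 4.820 Mbps × 2160 s × 1.08 = 11244.1 Mb
interview recording: 11.120 Mbps × 1123 s × 1.08 = 13486.8 Mb
product demo: 7.560 Mbps × 1740 s × 1.08 = 14206.8 Mb
screen recording: 2.320 Mbps × 3360 s × 1.08 = 8418.8 Mb
Total: 121789.9 Mb = 15223.7 MB.
At 15 Mbps: 121789.9 / 15 = 8119 s ≈ 2.26 hours.

2.26 hours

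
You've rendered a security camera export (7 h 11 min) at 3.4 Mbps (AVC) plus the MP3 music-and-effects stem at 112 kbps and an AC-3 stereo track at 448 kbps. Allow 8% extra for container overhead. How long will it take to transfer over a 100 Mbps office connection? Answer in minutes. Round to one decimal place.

18.4 minutes

7 h 11 min = 431 min = 25860 s
Audio total: 112 + 448 = 560 kbps = 0.560 Mbps.
Total bitrate: 3.960 Mbps.
File: 3.960 Mbps × 25860 s = 102405.6 Mb.
With 8% container overhead: ×1.08. → 110598.0 Mb.
At 100 Mbps: 110598.0 / 100 = 1106.0 s ≈ 18.4 minutes.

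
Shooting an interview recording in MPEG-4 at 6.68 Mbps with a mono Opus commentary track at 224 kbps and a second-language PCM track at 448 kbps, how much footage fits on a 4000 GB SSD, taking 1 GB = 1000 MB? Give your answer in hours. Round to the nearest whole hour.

Audio total: 224 + 448 = 672 kbps = 0.672 Mbps.
Total bitrate: 6.68 + 0.672 = 7.352 Mbps.
Capacity: 4000 GB = 32,000,000 Mb.
Recording time: 32,000,000 / 7.352 = 4,352,557 s ≈ 1,209 hours.

1209 hours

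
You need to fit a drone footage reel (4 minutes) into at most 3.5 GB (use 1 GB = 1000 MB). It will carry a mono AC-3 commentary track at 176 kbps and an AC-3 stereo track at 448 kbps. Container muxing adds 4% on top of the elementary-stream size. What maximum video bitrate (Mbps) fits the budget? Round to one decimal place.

111.6 Mbps

Budget: 3.5 GB = 28000.0 Mb.
Stream payload after overhead: 28000.0 / 1.04 = 26923.1 Mb.
4 min = 240 s
Total bitrate budget: 26923.1 Mb / 240 s = 112.179 Mbps.
Audio total: 176 + 448 = 624 kbps = 0.624 Mbps.
Video: 112.179 − 0.624 = 111.555 Mbps.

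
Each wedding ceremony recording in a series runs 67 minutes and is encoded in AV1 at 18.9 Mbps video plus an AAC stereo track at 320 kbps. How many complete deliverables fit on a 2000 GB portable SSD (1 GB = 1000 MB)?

67 min = 4020 s
Audio: 320 kbps = 0.320 Mbps.
Total bitrate: 19.220 Mbps.
Per item: 19.220 Mbps × 4020 s = 77,264 Mb = 9,658 MB.
Capacity: 2000 GB = 16,000,000 Mb; 207.08 items → 207 complete.

207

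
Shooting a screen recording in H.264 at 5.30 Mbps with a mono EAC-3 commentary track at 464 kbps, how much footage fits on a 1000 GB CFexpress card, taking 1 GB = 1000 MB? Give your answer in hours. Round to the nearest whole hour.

Audio: 464 kbps = 0.464 Mbps.
Total bitrate: 5.30 + 0.464 = 5.764 Mbps.
Capacity: 1000 GB = 8,000,000 Mb.
Recording time: 8,000,000 / 5.764 = 1,387,925 s ≈ 386 hours.

386 hours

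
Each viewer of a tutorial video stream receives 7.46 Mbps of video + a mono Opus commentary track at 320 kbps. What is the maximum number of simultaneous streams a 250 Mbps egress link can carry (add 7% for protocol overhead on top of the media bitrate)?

30

Audio: 320 kbps = 0.320 Mbps.
Per-viewer media rate: 7.780 Mbps.
On the wire with 7% overhead: 8.325 Mbps.
250 Mbps = 250.0 Mbps; 250.0 / 8.325 = 30.03 → 30 viewers.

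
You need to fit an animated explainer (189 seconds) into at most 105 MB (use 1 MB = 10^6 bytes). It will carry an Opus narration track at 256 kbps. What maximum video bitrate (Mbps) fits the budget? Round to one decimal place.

4.2 Mbps

Budget: 105 MB = 840.0 Mb.
Total bitrate budget: 840.0 Mb / 189 s = 4.444 Mbps.
Audio: 256 kbps = 0.256 Mbps.
Video: 4.444 − 0.256 = 4.188 Mbps.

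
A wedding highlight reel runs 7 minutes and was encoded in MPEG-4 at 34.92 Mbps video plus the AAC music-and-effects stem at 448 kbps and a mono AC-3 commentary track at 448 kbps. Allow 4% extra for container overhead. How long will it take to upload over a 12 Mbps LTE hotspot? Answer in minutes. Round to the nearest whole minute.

22 minutes

7 min = 420 s
Audio total: 448 + 448 = 896 kbps = 0.896 Mbps.
Total bitrate: 35.816 Mbps.
File: 35.816 Mbps × 420 s = 15042.7 Mb.
With 4% container overhead: ×1.04. → 15644.4 Mb.
At 12 Mbps: 15644.4 / 12 = 1303.7 s ≈ 21.7 minutes.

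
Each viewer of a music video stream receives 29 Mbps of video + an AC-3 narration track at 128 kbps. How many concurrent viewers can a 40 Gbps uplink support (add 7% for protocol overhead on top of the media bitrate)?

Audio: 128 kbps = 0.128 Mbps.
Per-viewer media rate: 29.128 Mbps.
On the wire with 7% overhead: 31.167 Mbps.
40 Gbps = 40,000 Mbps; 40,000 / 31.167 = 1283.41 → 1283 viewers.

1283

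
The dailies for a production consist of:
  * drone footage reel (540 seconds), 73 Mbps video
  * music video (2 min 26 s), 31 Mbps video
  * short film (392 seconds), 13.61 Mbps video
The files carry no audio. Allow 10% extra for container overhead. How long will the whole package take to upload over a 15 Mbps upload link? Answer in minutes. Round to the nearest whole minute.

drone footage reel: 73.000 Mbps × 540 s × 1.10 = 43362.0 Mb
music video: 31.000 Mbps × 146 s × 1.10 = 4978.6 Mb
short film: 13.610 Mbps × 392 s × 1.10 = 5868.6 Mb
Total: 54209.2 Mb = 6776.2 MB.
At 15 Mbps: 54209.2 / 15 = 3614 s ≈ 60.2 minutes.

60 minutes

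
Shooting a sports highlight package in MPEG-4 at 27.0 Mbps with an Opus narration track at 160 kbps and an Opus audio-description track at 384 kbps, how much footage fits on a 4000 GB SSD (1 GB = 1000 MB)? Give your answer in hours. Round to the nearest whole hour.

Audio total: 160 + 384 = 544 kbps = 0.544 Mbps.
Total bitrate: 27.0 + 0.544 = 27.544 Mbps.
Capacity: 4000 GB = 32,000,000 Mb.
Recording time: 32,000,000 / 27.544 = 1,161,778 s ≈ 323 hours.

323 hours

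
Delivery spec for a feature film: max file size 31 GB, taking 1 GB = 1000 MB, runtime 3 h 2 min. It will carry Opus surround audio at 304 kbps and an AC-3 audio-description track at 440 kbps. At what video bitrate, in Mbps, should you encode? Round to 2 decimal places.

Budget: 31 GB = 248000.0 Mb.
3 h 2 min = 182 min = 10920 s
Total bitrate budget: 248000.0 Mb / 10920 s = 22.711 Mbps.
Audio total: 304 + 440 = 744 kbps = 0.744 Mbps.
Video: 22.711 − 0.744 = 21.967 Mbps.

21.97 Mbps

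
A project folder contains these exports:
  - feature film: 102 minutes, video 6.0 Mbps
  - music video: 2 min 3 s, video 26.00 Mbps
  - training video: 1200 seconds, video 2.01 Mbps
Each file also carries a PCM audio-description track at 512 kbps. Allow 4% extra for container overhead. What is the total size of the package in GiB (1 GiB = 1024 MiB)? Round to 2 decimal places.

5.59 GiB

Audio: 512 kbps = 0.512 Mbps.
feature film: 6.512 Mbps × 6120 s × 1.04 = 41447.6 Mb
music video: 26.512 Mbps × 123 s × 1.04 = 3391.4 Mb
training video: 2.522 Mbps × 1200 s × 1.04 = 3147.5 Mb
Total: 47986.4 Mb = 5998.3 MB.
= 5.586 GiB.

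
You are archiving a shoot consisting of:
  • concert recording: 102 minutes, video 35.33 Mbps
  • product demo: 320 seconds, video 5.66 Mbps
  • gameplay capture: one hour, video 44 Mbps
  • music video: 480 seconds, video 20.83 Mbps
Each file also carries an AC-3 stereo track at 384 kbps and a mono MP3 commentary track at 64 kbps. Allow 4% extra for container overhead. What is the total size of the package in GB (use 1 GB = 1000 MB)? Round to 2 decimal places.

Audio total: 384 + 64 = 448 kbps = 0.448 Mbps.
concert recording: 35.778 Mbps × 6120 s × 1.04 = 227719.8 Mb
product demo: 6.108 Mbps × 320 s × 1.04 = 2032.7 Mb
gameplay capture: 44.448 Mbps × 3600 s × 1.04 = 166413.3 Mb
music video: 21.278 Mbps × 480 s × 1.04 = 10622.0 Mb
Total: 406787.8 Mb = 50848.5 MB.
= 50.85 GB.

50.85 GB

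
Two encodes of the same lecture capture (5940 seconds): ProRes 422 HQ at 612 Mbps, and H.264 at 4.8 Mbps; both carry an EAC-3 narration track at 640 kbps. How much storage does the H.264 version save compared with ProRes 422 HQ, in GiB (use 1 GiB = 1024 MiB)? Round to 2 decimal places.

Audio: 640 kbps = 0.640 Mbps.
ProRes 422 HQ: 612.640 Mbps × 5940 s = 3639081.6 Mb = 423.645 GiB.
H.264: 5.440 Mbps × 5940 s = 32313.6 Mb = 3.762 GiB.
Saving: 423.645 − 3.762 = 419.883 GiB.

419.88 GiB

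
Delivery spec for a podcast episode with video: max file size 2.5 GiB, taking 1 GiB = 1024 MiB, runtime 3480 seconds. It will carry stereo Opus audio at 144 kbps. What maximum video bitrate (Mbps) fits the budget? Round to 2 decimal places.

Budget: 2.5 GiB = 21474.8 Mb.
Total bitrate budget: 21474.8 Mb / 3480 s = 6.171 Mbps.
Audio: 144 kbps = 0.144 Mbps.
Video: 6.171 − 0.144 = 6.027 Mbps.

6.03 Mbps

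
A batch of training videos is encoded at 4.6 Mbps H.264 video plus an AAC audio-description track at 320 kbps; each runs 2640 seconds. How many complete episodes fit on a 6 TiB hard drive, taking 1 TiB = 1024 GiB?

Audio: 320 kbps = 0.320 Mbps.
Total bitrate: 4.920 Mbps.
Per item: 4.920 Mbps × 2640 s = 12,989 Mb = 1,624 MB.
Capacity: 6 TiB = 52,776,558 Mb; 4063.24 items → 4063 complete.

4063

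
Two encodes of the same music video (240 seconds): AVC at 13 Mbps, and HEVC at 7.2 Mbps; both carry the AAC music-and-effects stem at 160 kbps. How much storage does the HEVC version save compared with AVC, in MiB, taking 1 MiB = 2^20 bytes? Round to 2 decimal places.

165.94 MiB

Audio: 160 kbps = 0.160 Mbps.
AVC: 13.160 Mbps × 240 s = 3158.4 Mb = 376.511 MiB.
HEVC: 7.360 Mbps × 240 s = 1766.4 Mb = 210.571 MiB.
Saving: 376.511 − 210.571 = 165.939 MiB.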